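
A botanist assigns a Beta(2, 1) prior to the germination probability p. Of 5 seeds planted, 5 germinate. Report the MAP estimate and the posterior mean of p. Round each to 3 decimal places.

Posterior: Beta(2+5, 1+0) = Beta(7, 1).
Since β = 1 ≤ 1 and α > 1, the Beta density is monotone increasing on [0,1]; the mode is at 1.
Mean = 7/(7+1) = 0.875.

MAP = 1.000; posterior mean = 0.875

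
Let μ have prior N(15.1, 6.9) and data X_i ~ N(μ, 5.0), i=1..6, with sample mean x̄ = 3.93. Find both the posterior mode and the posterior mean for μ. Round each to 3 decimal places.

Posterior for μ is Normal. Precision-weighted mean: (1/6.9·15.1 + 6/5.0·3.93) / (1/6.9 + 6/5.0) = 5.134.
A Normal posterior is symmetric, so mode = mean.

MAP = 5.134, posterior mean = 5.134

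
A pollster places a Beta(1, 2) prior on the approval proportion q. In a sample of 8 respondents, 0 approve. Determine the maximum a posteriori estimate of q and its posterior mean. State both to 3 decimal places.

maximum a posteriori estimate = 0.000, posterior mean = 0.091

Posterior: Beta(1+0, 2+8) = Beta(1, 10).
Since α = 1 ≤ 1 and β > 1, the Beta density is monotone decreasing on [0,1]; the mode is at 0.
Mean = 1/(1+10) = 0.091.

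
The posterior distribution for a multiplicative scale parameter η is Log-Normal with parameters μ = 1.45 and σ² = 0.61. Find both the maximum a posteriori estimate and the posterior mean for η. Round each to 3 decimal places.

MAP: 2.316. Posterior mean: 5.783.

Mode = exp(μ − σ²) = exp(0.84) = 2.316.
Mean = exp(μ + σ²/2) = exp(1.755) = 5.783.
Right-skewed posterior ⇒ mode < mean.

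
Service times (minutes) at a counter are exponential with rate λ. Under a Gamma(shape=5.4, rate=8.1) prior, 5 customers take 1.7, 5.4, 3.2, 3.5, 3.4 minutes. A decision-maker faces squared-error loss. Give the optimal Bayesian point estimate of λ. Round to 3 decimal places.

0.411

Σ times = 17.2. Posterior: Gamma(shape = 5.4+5 = 10.4, rate = 8.1+17.2 = 25.3).
Mode = (α−1)/β = 9.4/25.3 = 0.372.
Mean = α/β = 10.4/25.3 = 0.411.
Squared-error loss ⇒ the optimal estimator is the posterior mean.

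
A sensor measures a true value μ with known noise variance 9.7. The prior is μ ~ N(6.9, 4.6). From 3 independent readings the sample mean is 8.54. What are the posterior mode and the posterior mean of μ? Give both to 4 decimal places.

MAP: 7.8631. Posterior mean: 7.8631.

Posterior for μ is Normal. Precision-weighted mean: (1/4.6·6.9 + 3/9.7·8.54) / (1/4.6 + 3/9.7) = 7.8631.
A Normal posterior is symmetric, so mode = mean.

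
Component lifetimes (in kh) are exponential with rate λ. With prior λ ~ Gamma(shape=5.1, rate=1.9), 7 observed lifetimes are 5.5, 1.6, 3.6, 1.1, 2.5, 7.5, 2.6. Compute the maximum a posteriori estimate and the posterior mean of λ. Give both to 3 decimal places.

Σ times = 24.4. Posterior: Gamma(shape = 5.1+7 = 12.1, rate = 1.9+24.4 = 26.3).
Mode = (α−1)/β = 11.1/26.3 = 0.422.
Mean = α/β = 12.1/26.3 = 0.460.
The mean is pulled above the mode by the posterior's right skew.

MAP = 0.422, posterior mean = 0.460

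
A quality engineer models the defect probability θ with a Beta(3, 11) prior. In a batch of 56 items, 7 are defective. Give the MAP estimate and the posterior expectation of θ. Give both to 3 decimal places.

MAP = 0.132, posterior mean = 0.143

Posterior: Beta(3+7, 11+49) = Beta(10, 60).
Mode = (10−1)/(10+60−2) = 9/68 = 0.132.
Mean = 10/(10+60) = 10/70 = 0.143.
The mean is pulled above the mode by the posterior's right skew.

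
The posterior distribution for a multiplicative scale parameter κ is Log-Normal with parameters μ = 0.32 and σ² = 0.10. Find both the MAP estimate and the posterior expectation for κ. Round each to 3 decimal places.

MAP = 1.246, posterior mean = 1.448

Mode = exp(μ − σ²) = exp(0.22) = 1.246.
Mean = exp(μ + σ²/2) = exp(0.370) = 1.448.
Right-skewed posterior ⇒ mode < mean.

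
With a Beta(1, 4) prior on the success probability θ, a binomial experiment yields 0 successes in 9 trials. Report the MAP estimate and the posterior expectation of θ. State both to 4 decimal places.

Posterior: Beta(1+0, 4+9) = Beta(1, 13).
Since α = 1 ≤ 1 and β > 1, the Beta density is monotone decreasing on [0,1]; the mode is at 0.
Mean = 1/(1+13) = 0.0714.

θ_MAP = 0.0000, E[θ|data] = 0.0714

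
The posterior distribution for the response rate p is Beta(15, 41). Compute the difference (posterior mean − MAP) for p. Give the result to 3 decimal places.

Mode = (15−1)/(15+41−2) = 14/54 = 0.259.
Mean = 15/(15+41) = 15/56 = 0.268.
Difference = 0.268 − 0.259 = 0.009.
Right-skewed posterior ⇒ mode < mean.

0.009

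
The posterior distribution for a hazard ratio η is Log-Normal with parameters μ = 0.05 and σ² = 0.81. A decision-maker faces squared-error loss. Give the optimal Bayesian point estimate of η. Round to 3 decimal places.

1.576

Mode = exp(μ − σ²) = exp(-0.76) = 0.468.
Mean = exp(μ + σ²/2) = exp(0.455) = 1.576.
Squared-error loss ⇒ the optimal estimator is the posterior mean.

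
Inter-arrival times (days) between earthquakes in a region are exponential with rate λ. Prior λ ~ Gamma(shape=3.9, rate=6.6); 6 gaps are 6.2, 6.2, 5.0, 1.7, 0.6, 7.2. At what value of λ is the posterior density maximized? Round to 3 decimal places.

0.266

Σ times = 26.9. Posterior: Gamma(shape = 3.9+6 = 9.9, rate = 6.6+26.9 = 33.5).
Mode = (α−1)/β = 8.9/33.5 = 0.266.
Mean = α/β = 9.9/33.5 = 0.296.
This is the posterior mode — the MAP estimate.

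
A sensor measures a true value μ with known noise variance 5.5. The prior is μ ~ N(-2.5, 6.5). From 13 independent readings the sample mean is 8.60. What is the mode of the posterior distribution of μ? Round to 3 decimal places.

7.922

Posterior for μ is Normal. Precision-weighted mean: (1/6.5·-2.5 + 13/5.5·8.60) / (1/6.5 + 13/5.5) = 7.922.
A Normal posterior is symmetric, so mode = mean.
This is the posterior mode — the MAP estimate.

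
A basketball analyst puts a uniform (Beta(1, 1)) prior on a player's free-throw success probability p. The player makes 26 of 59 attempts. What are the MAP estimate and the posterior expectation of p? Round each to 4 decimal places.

MAP estimate = 0.4407, posterior expectation = 0.4426

Posterior: Beta(1+26, 1+33) = Beta(27, 34).
Mode = (27−1)/(27+34−2) = 26/59 = 0.4407.
With a flat prior the MAP equals the MLE, 26/59.
Mean = 27/(27+34) = 27/61 = 0.4426.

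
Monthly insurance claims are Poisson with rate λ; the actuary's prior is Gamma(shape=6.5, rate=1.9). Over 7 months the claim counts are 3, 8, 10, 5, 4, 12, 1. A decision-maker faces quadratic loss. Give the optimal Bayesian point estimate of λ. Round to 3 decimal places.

Σ counts = 43. Posterior: Gamma(shape = 6.5+43 = 49.5, rate = 1.9+7 = 8.9).
Mode = (α−1)/β = 48.5/8.9 = 5.449.
Mean = α/β = 49.5/8.9 = 5.562.
Quadratic loss ⇒ the optimal estimator is the posterior mean.

5.562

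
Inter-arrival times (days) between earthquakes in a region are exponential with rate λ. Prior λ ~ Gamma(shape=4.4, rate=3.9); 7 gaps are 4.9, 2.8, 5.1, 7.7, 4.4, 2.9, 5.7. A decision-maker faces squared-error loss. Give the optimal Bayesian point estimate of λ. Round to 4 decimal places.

Σ times = 33.5. Posterior: Gamma(shape = 4.4+7 = 11.4, rate = 3.9+33.5 = 37.4).
Mode = (α−1)/β = 10.4/37.4 = 0.2781.
Mean = α/β = 11.4/37.4 = 0.3048.
Squared-error loss ⇒ the optimal estimator is the posterior mean.

0.3048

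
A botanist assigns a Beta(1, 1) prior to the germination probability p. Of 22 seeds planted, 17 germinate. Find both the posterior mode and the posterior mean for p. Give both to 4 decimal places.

Posterior: Beta(1+17, 1+5) = Beta(18, 6).
Mode = (18−1)/(18+6−2) = 17/22 = 0.7727.
With a flat prior the MAP equals the MLE, 17/22.
Mean = 18/(18+6) = 18/24 = 0.7500.
Mode > mean: the posterior has a left tail.

posterior mode = 0.7727, posterior mean = 0.7500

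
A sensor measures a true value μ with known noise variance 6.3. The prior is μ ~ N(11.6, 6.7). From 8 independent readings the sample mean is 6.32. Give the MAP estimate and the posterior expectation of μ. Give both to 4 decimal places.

MAP: 6.8753. Posterior mean: 6.8753.

Posterior for μ is Normal. Precision-weighted mean: (1/6.7·11.6 + 8/6.3·6.32) / (1/6.7 + 8/6.3) = 6.8753.
A Normal posterior is symmetric, so mode = mean.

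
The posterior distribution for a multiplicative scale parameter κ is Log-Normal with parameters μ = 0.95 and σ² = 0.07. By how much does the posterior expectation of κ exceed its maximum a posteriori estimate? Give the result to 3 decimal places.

0.267

Mode = exp(μ − σ²) = exp(0.88) = 2.411.
Mean = exp(μ + σ²/2) = exp(0.985) = 2.678.
Difference = 2.678 − 2.411 = 0.267.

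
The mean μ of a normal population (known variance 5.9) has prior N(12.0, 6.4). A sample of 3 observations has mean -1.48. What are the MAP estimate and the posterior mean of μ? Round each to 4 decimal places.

Posterior for μ is Normal. Precision-weighted mean: (1/6.4·12.0 + 3/5.9·-1.48) / (1/6.4 + 3/5.9) = 1.6886.
A Normal posterior is symmetric, so mode = mean.

MAP = 1.6886, posterior mean = 1.6886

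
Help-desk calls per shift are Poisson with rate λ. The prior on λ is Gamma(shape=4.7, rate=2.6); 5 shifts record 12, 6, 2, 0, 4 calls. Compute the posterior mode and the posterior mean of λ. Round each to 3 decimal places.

Σ counts = 24. Posterior: Gamma(shape = 4.7+24 = 28.7, rate = 2.6+5 = 7.6).
Mode = (α−1)/β = 27.7/7.6 = 3.645.
Mean = α/β = 28.7/7.6 = 3.776.
Right-skewed posterior ⇒ mode < mean.

λ_MAP = 3.645, E[λ|data] = 3.776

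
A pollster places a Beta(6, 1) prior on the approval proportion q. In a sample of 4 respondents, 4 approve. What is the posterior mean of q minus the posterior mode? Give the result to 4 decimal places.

Posterior: Beta(6+4, 1+0) = Beta(10, 1).
Since β = 1 ≤ 1 and α > 1, the Beta density is monotone increasing on [0,1]; the mode is at 1.
Mean = 10/(10+1) = 0.9091.
Difference = 0.9091 − 1.0000 = -0.0909.
Mode > mean: the posterior has a left tail.

-0.0909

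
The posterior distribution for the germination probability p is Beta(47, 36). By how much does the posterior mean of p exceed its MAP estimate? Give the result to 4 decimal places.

-0.0016

Mode = (47−1)/(47+36−2) = 46/81 = 0.5679.
Mean = 47/(47+36) = 47/83 = 0.5663.
Difference = 0.5663 − 0.5679 = -0.0016.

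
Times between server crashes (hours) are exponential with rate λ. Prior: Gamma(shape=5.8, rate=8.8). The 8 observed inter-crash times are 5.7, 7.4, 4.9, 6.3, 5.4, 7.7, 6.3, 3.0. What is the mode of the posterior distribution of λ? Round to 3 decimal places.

0.231

Σ times = 46.7. Posterior: Gamma(shape = 5.8+8 = 13.8, rate = 8.8+46.7 = 55.5).
Mode = (α−1)/β = 12.8/55.5 = 0.231.
Mean = α/β = 13.8/55.5 = 0.249.
This is the posterior mode — the MAP estimate.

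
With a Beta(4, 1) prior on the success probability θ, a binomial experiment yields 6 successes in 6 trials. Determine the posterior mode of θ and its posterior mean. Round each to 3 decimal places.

Posterior: Beta(4+6, 1+0) = Beta(10, 1).
Since β = 1 ≤ 1 and α > 1, the Beta density is monotone increasing on [0,1]; the mode is at 1.
Mean = 10/(10+1) = 0.909.
Mode > mean: the posterior has a left tail.

MAP = 1.000, posterior mean = 0.909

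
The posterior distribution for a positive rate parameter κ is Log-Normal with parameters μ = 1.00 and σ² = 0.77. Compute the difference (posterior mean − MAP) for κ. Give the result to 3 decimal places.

Mode = exp(μ − σ²) = exp(0.23) = 1.259.
Mean = exp(μ + σ²/2) = exp(1.385) = 3.995.
Difference = 3.995 − 1.259 = 2.736.

2.736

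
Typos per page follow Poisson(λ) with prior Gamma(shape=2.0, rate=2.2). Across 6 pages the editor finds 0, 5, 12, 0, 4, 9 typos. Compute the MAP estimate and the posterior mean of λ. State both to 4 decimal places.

Σ counts = 30. Posterior: Gamma(shape = 2.0+30 = 32.0, rate = 2.2+6 = 8.2).
Mode = (α−1)/β = 31.0/8.2 = 3.7805.
Mean = α/β = 32.0/8.2 = 3.9024.
The mean is pulled above the mode by the posterior's right skew.

MAP: 3.7805. Posterior mean: 3.9024.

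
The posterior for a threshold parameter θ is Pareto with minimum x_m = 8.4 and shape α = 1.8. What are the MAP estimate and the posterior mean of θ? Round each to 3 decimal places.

MAP estimate = 8.400, posterior mean = 18.900

The Pareto density is strictly decreasing on [x_m, ∞), so the mode is x_m = 8.400.
Mean = α·x_m/(α−1) = 1.8·8.4/0.8 = 18.900.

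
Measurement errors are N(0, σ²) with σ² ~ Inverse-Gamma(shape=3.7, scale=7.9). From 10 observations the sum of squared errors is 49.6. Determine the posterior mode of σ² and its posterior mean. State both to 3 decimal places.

Posterior: Inverse-Gamma(shape = 3.7+10/2 = 8.7, scale = 7.9+49.6/2 = 32.7).
Mode = β/(α+1) = 32.7/9.7 = 3.371.
Mean = β/(α−1) = 32.7/7.7 = 4.247.

MAP = 3.371; posterior mean = 4.247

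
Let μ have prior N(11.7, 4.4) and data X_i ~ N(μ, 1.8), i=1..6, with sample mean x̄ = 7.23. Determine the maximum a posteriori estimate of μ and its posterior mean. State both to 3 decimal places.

maximum a posteriori estimate = 7.515, posterior mean = 7.515

Posterior for μ is Normal. Precision-weighted mean: (1/4.4·11.7 + 6/1.8·7.23) / (1/4.4 + 6/1.8) = 7.515.
A Normal posterior is symmetric, so mode = mean.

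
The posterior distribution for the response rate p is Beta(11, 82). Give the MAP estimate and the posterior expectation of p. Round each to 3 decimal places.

Mode = (11−1)/(11+82−2) = 10/91 = 0.110.
Mean = 11/(11+82) = 11/93 = 0.118.

MAP estimate = 0.110, posterior expectation = 0.118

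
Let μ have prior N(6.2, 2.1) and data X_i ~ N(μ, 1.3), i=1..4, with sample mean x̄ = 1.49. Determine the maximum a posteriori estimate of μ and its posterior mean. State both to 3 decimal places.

MAP = 2.121; posterior mean = 2.121

Posterior for μ is Normal. Precision-weighted mean: (1/2.1·6.2 + 4/1.3·1.49) / (1/2.1 + 4/1.3) = 2.121.
A Normal posterior is symmetric, so mode = mean.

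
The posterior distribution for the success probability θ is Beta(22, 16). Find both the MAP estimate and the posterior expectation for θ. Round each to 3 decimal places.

θ_MAP = 0.583, E[θ|data] = 0.579

Mode = (22−1)/(22+16−2) = 21/36 = 0.583.
Mean = 22/(22+16) = 22/38 = 0.579.
The mean is pulled below the mode by the posterior's left skew.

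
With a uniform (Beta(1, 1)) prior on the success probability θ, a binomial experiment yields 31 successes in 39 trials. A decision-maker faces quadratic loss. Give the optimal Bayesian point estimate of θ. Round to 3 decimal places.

Posterior: Beta(1+31, 1+8) = Beta(32, 9).
Mode = (32−1)/(32+9−2) = 31/39 = 0.795.
With a flat prior the MAP equals the MLE, 31/39.
Mean = 32/(32+9) = 32/41 = 0.780.
Quadratic loss ⇒ the optimal estimator is the posterior mean.

0.780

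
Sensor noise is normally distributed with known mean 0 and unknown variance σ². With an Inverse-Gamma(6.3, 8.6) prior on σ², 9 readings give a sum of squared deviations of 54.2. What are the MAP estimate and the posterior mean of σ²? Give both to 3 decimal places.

MAP: 3.025. Posterior mean: 3.643.

Posterior: Inverse-Gamma(shape = 6.3+9/2 = 10.8, scale = 8.6+54.2/2 = 35.7).
Mode = β/(α+1) = 35.7/11.8 = 3.025.
Mean = β/(α−1) = 35.7/9.8 = 3.643.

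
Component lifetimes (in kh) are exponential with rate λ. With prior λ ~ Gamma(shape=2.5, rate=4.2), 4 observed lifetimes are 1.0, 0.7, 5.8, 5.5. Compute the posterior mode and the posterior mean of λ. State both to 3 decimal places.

MAP: 0.320. Posterior mean: 0.378.

Σ times = 13.0. Posterior: Gamma(shape = 2.5+4 = 6.5, rate = 4.2+13.0 = 17.2).
Mode = (α−1)/β = 5.5/17.2 = 0.320.
Mean = α/β = 6.5/17.2 = 0.378.
Right-skewed posterior ⇒ mode < mean.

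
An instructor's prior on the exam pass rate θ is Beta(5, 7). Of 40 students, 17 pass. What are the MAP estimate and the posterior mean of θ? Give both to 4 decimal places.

Posterior: Beta(5+17, 7+23) = Beta(22, 30).
Mode = (22−1)/(22+30−2) = 21/50 = 0.4200.
Mean = 22/(22+30) = 22/52 = 0.4231.
Mean > mode: the posterior has a right tail.

θ_MAP = 0.4200, E[θ|data] = 0.4231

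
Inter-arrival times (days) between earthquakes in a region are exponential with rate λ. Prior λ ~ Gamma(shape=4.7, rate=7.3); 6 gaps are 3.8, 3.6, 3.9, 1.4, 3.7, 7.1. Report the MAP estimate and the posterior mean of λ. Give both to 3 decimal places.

MAP: 0.315. Posterior mean: 0.347.

Σ times = 23.5. Posterior: Gamma(shape = 4.7+6 = 10.7, rate = 7.3+23.5 = 30.8).
Mode = (α−1)/β = 9.7/30.8 = 0.315.
Mean = α/β = 10.7/30.8 = 0.347.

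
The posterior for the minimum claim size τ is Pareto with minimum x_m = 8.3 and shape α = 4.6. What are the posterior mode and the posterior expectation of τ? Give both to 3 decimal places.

The Pareto density is strictly decreasing on [x_m, ∞), so the mode is x_m = 8.300.
Mean = α·x_m/(α−1) = 4.6·8.3/3.6 = 10.606.

MAP: 8.300. Posterior mean: 10.606.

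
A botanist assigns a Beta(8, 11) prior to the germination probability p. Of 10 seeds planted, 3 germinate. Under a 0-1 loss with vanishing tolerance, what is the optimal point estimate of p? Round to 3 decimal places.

Posterior: Beta(8+3, 11+7) = Beta(11, 18).
Mode = (11−1)/(11+18−2) = 10/27 = 0.370.
Mean = 11/(11+18) = 11/29 = 0.379.
This is the posterior mode — the MAP estimate.

0.370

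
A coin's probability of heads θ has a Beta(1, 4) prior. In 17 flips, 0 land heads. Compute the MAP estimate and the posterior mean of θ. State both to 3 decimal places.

MAP: 0.000. Posterior mean: 0.045.

Posterior: Beta(1+0, 4+17) = Beta(1, 21).
Since α = 1 ≤ 1 and β > 1, the Beta density is monotone decreasing on [0,1]; the mode is at 0.
Mean = 1/(1+21) = 0.045.
Right-skewed posterior ⇒ mode < mean.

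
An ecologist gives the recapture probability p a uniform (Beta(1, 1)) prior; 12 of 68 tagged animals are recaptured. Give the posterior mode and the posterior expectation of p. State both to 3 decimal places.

MAP = 0.176, posterior mean = 0.186

Posterior: Beta(1+12, 1+56) = Beta(13, 57).
Mode = (13−1)/(13+57−2) = 12/68 = 0.176.
With a flat prior the MAP equals the MLE, 12/68.
Mean = 13/(13+57) = 13/70 = 0.186.
Right-skewed posterior ⇒ mode < mean.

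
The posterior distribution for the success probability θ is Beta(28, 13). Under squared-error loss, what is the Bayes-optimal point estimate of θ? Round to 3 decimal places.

0.683

Mode = (28−1)/(28+13−2) = 27/39 = 0.692.
Mean = 28/(28+13) = 28/41 = 0.683.
Squared-error loss ⇒ the optimal estimator is the posterior mean.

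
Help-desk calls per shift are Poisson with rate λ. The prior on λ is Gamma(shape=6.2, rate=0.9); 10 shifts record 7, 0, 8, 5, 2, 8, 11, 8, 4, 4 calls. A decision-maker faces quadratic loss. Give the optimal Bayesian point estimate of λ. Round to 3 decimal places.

5.798

Σ counts = 57. Posterior: Gamma(shape = 6.2+57 = 63.2, rate = 0.9+10 = 10.9).
Mode = (α−1)/β = 62.2/10.9 = 5.706.
Mean = α/β = 63.2/10.9 = 5.798.
Quadratic loss ⇒ the optimal estimator is the posterior mean.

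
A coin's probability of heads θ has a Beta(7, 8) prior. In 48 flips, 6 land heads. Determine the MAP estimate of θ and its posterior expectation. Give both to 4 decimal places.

Posterior: Beta(7+6, 8+42) = Beta(13, 50).
Mode = (13−1)/(13+50−2) = 12/61 = 0.1967.
Mean = 13/(13+50) = 13/63 = 0.2063.
The mean is pulled above the mode by the posterior's right skew.

MAP = 0.1967, posterior mean = 0.2063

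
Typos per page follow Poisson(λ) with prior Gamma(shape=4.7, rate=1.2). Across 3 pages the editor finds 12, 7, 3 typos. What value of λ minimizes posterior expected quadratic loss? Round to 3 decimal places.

Σ counts = 22. Posterior: Gamma(shape = 4.7+22 = 26.7, rate = 1.2+3 = 4.2).
Mode = (α−1)/β = 25.7/4.2 = 6.119.
Mean = α/β = 26.7/4.2 = 6.357.
Quadratic loss ⇒ the optimal estimator is the posterior mean.

6.357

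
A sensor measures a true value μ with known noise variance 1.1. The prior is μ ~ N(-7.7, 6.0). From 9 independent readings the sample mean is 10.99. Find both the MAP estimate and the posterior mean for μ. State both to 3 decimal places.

MAP = 10.617, posterior mean = 10.617

Posterior for μ is Normal. Precision-weighted mean: (1/6.0·-7.7 + 9/1.1·10.99) / (1/6.0 + 9/1.1) = 10.617.
A Normal posterior is symmetric, so mode = mean.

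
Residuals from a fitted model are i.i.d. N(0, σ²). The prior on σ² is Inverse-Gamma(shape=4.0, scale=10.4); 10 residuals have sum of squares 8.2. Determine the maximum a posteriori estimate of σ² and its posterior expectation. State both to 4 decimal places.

Posterior: Inverse-Gamma(shape = 4.0+10/2 = 9.0, scale = 10.4+8.2/2 = 14.5).
Mode = β/(α+1) = 14.5/10.0 = 1.4500.
Mean = β/(α−1) = 14.5/8.0 = 1.8125.
The mean is pulled above the mode by the posterior's right skew.

MAP = 1.4500, posterior mean = 1.8125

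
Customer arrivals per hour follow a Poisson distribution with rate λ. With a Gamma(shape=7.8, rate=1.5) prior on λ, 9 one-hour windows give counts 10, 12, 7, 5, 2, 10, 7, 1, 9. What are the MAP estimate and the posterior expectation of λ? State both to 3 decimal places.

Σ counts = 63. Posterior: Gamma(shape = 7.8+63 = 70.8, rate = 1.5+9 = 10.5).
Mode = (α−1)/β = 69.8/10.5 = 6.648.
Mean = α/β = 70.8/10.5 = 6.743.

MAP: 6.648. Posterior mean: 6.743.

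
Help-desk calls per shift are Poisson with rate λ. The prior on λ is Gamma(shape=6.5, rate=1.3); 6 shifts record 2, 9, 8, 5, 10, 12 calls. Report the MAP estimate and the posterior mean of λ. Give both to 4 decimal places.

Σ counts = 46. Posterior: Gamma(shape = 6.5+46 = 52.5, rate = 1.3+6 = 7.3).
Mode = (α−1)/β = 51.5/7.3 = 7.0548.
Mean = α/β = 52.5/7.3 = 7.1918.

MAP: 7.0548. Posterior mean: 7.1918.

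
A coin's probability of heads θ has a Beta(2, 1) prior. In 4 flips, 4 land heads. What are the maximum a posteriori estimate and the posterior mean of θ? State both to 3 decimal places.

MAP = 1.000, posterior mean = 0.857

Posterior: Beta(2+4, 1+0) = Beta(6, 1).
Since β = 1 ≤ 1 and α > 1, the Beta density is monotone increasing on [0,1]; the mode is at 1.
Mean = 6/(6+1) = 0.857.
Mode > mean: the posterior has a left tail.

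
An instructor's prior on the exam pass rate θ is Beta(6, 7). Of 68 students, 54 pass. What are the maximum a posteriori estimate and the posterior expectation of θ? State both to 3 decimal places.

maximum a posteriori estimate = 0.747, posterior expectation = 0.741

Posterior: Beta(6+54, 7+14) = Beta(60, 21).
Mode = (60−1)/(60+21−2) = 59/79 = 0.747.
Mean = 60/(60+21) = 60/81 = 0.741.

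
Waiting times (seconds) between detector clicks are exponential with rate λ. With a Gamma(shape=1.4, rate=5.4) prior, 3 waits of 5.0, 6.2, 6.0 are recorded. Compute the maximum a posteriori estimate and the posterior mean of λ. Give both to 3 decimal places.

Σ times = 17.2. Posterior: Gamma(shape = 1.4+3 = 4.4, rate = 5.4+17.2 = 22.6).
Mode = (α−1)/β = 3.4/22.6 = 0.150.
Mean = α/β = 4.4/22.6 = 0.195.

MAP: 0.150. Posterior mean: 0.195.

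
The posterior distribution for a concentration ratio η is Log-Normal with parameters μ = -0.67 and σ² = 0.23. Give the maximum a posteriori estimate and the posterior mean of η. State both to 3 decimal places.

Mode = exp(μ − σ²) = exp(-0.90) = 0.407.
Mean = exp(μ + σ²/2) = exp(-0.555) = 0.574.

MAP: 0.407. Posterior mean: 0.574.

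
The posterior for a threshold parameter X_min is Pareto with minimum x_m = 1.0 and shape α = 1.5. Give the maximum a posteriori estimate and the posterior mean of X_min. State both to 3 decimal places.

MAP: 1.000. Posterior mean: 3.000.

The Pareto density is strictly decreasing on [x_m, ∞), so the mode is x_m = 1.000.
Mean = α·x_m/(α−1) = 1.5·1.0/0.5 = 3.000.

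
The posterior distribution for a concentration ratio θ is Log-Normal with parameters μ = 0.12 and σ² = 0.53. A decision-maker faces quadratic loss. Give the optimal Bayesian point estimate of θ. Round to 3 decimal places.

Mode = exp(μ − σ²) = exp(-0.41) = 0.664.
Mean = exp(μ + σ²/2) = exp(0.385) = 1.470.
Quadratic loss ⇒ the optimal estimator is the posterior mean.

1.470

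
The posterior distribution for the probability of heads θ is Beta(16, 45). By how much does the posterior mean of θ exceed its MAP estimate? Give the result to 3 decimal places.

Mode = (16−1)/(16+45−2) = 15/59 = 0.254.
Mean = 16/(16+45) = 16/61 = 0.262.
Difference = 0.262 − 0.254 = 0.008.
The mean is pulled above the mode by the posterior's right skew.

0.008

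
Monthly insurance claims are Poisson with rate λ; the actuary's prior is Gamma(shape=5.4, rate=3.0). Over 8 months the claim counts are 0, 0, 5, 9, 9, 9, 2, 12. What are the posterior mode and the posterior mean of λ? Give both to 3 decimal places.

Σ counts = 46. Posterior: Gamma(shape = 5.4+46 = 51.4, rate = 3.0+8 = 11.0).
Mode = (α−1)/β = 50.4/11.0 = 4.582.
Mean = α/β = 51.4/11.0 = 4.673.
The posterior is right-skewed, so the mean exceeds the mode.

posterior mode = 4.582, posterior mean = 4.673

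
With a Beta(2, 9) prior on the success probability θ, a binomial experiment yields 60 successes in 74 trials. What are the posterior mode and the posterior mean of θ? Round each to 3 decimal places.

MAP = 0.735; posterior mean = 0.729

Posterior: Beta(2+60, 9+14) = Beta(62, 23).
Mode = (62−1)/(62+23−2) = 61/83 = 0.735.
Mean = 62/(62+23) = 62/85 = 0.729.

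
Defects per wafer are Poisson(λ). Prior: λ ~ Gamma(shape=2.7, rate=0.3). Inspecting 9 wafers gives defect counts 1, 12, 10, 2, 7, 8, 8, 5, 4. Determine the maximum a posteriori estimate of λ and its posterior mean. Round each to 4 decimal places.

MAP = 6.3118, posterior mean = 6.4194

Σ counts = 57. Posterior: Gamma(shape = 2.7+57 = 59.7, rate = 0.3+9 = 9.3).
Mode = (α−1)/β = 58.7/9.3 = 6.3118.
Mean = α/β = 59.7/9.3 = 6.4194.
The mean is pulled above the mode by the posterior's right skew.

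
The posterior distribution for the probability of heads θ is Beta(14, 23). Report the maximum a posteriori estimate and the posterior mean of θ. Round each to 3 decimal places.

Mode = (14−1)/(14+23−2) = 13/35 = 0.371.
Mean = 14/(14+23) = 14/37 = 0.378.

MAP = 0.371, posterior mean = 0.378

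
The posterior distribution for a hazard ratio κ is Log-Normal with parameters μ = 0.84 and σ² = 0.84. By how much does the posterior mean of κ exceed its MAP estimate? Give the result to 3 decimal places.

2.525

Mode = exp(μ − σ²) = exp(0.00) = 1.000.
Mean = exp(μ + σ²/2) = exp(1.260) = 3.525.
Difference = 3.525 − 1.000 = 2.525.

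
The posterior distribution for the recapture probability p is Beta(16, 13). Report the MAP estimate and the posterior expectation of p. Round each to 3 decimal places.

MAP = 0.556; posterior mean = 0.552

Mode = (16−1)/(16+13−2) = 15/27 = 0.556.
Mean = 16/(16+13) = 16/29 = 0.552.
The mean is pulled below the mode by the posterior's left skew.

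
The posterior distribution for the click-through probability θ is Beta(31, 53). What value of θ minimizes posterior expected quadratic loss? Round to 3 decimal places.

0.369

Mode = (31−1)/(31+53−2) = 30/82 = 0.366.
Mean = 31/(31+53) = 31/84 = 0.369.
Quadratic loss ⇒ the optimal estimator is the posterior mean.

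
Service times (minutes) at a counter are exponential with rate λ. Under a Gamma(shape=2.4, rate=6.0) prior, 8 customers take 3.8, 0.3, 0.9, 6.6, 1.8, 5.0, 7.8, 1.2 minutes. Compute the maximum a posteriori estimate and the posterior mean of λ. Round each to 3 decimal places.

Σ times = 27.4. Posterior: Gamma(shape = 2.4+8 = 10.4, rate = 6.0+27.4 = 33.4).
Mode = (α−1)/β = 9.4/33.4 = 0.281.
Mean = α/β = 10.4/33.4 = 0.311.

maximum a posteriori estimate = 0.281, posterior mean = 0.311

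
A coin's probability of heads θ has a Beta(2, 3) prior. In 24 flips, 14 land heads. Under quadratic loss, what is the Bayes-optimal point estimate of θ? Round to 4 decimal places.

Posterior: Beta(2+14, 3+10) = Beta(16, 13).
Mode = (16−1)/(16+13−2) = 15/27 = 0.5556.
Mean = 16/(16+13) = 16/29 = 0.5517.
Quadratic loss ⇒ the optimal estimator is the posterior mean.

0.5517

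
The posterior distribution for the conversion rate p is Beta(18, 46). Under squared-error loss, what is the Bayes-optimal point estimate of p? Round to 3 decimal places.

Mode = (18−1)/(18+46−2) = 17/62 = 0.274.
Mean = 18/(18+46) = 18/64 = 0.281.
Squared-error loss ⇒ the optimal estimator is the posterior mean.

0.281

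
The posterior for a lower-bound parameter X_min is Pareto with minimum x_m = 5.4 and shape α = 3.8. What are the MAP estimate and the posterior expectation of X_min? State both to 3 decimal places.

MAP estimate = 5.400, posterior expectation = 7.329

The Pareto density is strictly decreasing on [x_m, ∞), so the mode is x_m = 5.400.
Mean = α·x_m/(α−1) = 3.8·5.4/2.8 = 7.329.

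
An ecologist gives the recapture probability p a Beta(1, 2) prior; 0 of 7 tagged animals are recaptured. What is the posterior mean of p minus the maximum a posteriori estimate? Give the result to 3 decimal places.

Posterior: Beta(1+0, 2+7) = Beta(1, 9).
Since α = 1 ≤ 1 and β > 1, the Beta density is monotone decreasing on [0,1]; the mode is at 0.
Mean = 1/(1+9) = 0.100.
Difference = 0.100 − 0.000 = 0.100.

0.100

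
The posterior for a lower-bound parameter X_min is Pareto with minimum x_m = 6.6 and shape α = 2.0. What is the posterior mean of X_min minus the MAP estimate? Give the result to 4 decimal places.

6.6000

The Pareto density is strictly decreasing on [x_m, ∞), so the mode is x_m = 6.6000.
Mean = α·x_m/(α−1) = 2.0·6.6/1.0 = 13.2000.
Difference = 13.2000 − 6.6000 = 6.6000.
Mean > mode: the posterior has a right tail.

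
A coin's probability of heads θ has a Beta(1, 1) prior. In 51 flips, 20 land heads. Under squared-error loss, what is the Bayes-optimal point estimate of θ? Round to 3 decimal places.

Posterior: Beta(1+20, 1+31) = Beta(21, 32).
Mode = (21−1)/(21+32−2) = 20/51 = 0.392.
With a flat prior the MAP equals the MLE, 20/51.
Mean = 21/(21+32) = 21/53 = 0.396.
Squared-error loss ⇒ the optimal estimator is the posterior mean.

0.396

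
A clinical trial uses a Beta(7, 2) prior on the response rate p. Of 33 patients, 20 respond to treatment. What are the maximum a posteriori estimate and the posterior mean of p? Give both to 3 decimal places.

Posterior: Beta(7+20, 2+13) = Beta(27, 15).
Mode = (27−1)/(27+15−2) = 26/40 = 0.650.
Mean = 27/(27+15) = 27/42 = 0.643.
The posterior is left-skewed, so the mode exceeds the mean.

p_MAP = 0.650, E[p|data] = 0.643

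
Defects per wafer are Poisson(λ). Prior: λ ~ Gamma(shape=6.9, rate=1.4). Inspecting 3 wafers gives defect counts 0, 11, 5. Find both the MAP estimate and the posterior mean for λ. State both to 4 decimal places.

Σ counts = 16. Posterior: Gamma(shape = 6.9+16 = 22.9, rate = 1.4+3 = 4.4).
Mode = (α−1)/β = 21.9/4.4 = 4.9773.
Mean = α/β = 22.9/4.4 = 5.2045.

MAP = 4.9773; posterior mean = 5.2045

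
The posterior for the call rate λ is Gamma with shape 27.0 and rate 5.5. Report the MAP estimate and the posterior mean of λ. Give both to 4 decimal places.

Mode = (α−1)/β = 26.0/5.5 = 4.7273.
Mean = α/β = 27.0/5.5 = 4.9091.
Mean > mode: the posterior has a right tail.

MAP = 4.7273; posterior mean = 4.9091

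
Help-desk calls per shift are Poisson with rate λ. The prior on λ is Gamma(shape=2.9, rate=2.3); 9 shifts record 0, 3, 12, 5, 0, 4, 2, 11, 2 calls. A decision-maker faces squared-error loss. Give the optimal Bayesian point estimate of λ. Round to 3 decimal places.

3.708

Σ counts = 39. Posterior: Gamma(shape = 2.9+39 = 41.9, rate = 2.3+9 = 11.3).
Mode = (α−1)/β = 40.9/11.3 = 3.619.
Mean = α/β = 41.9/11.3 = 3.708.
Squared-error loss ⇒ the optimal estimator is the posterior mean.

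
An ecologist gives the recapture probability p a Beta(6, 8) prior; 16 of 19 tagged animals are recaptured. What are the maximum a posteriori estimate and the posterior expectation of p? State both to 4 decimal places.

Posterior: Beta(6+16, 8+3) = Beta(22, 11).
Mode = (22−1)/(22+11−2) = 21/31 = 0.6774.
Mean = 22/(22+11) = 22/33 = 0.6667.

MAP: 0.6774. Posterior mean: 0.6667.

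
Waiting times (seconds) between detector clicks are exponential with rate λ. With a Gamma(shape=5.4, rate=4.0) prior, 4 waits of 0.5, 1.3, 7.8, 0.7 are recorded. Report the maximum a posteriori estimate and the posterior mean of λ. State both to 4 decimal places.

Σ times = 10.3. Posterior: Gamma(shape = 5.4+4 = 9.4, rate = 4.0+10.3 = 14.3).
Mode = (α−1)/β = 8.4/14.3 = 0.5874.
Mean = α/β = 9.4/14.3 = 0.6573.

MAP: 0.5874. Posterior mean: 0.6573.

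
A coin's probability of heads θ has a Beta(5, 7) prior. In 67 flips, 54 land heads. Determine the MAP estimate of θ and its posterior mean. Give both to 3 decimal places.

Posterior: Beta(5+54, 7+13) = Beta(59, 20).
Mode = (59−1)/(59+20−2) = 58/77 = 0.753.
Mean = 59/(59+20) = 59/79 = 0.747.

MAP estimate = 0.753, posterior mean = 0.747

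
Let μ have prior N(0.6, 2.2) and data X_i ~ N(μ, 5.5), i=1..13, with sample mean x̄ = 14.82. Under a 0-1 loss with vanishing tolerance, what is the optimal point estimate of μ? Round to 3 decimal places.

Posterior for μ is Normal. Precision-weighted mean: (1/2.2·0.6 + 13/5.5·14.82) / (1/2.2 + 13/5.5) = 12.526.
A Normal posterior is symmetric, so mode = mean.
This is the posterior mode — the MAP estimate.

12.526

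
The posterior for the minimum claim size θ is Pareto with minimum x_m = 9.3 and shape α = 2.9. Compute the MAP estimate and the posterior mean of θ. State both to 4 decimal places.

MAP estimate = 9.3000, posterior mean = 14.1947

The Pareto density is strictly decreasing on [x_m, ∞), so the mode is x_m = 9.3000.
Mean = α·x_m/(α−1) = 2.9·9.3/1.9 = 14.1947.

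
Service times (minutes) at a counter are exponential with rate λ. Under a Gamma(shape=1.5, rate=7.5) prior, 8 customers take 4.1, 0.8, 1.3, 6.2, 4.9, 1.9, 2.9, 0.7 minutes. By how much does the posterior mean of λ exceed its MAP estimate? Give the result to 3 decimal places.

Σ times = 22.8. Posterior: Gamma(shape = 1.5+8 = 9.5, rate = 7.5+22.8 = 30.3).
Mode = (α−1)/β = 8.5/30.3 = 0.281.
Mean = α/β = 9.5/30.3 = 0.314.
Difference = 0.314 − 0.281 = 0.033.
Mean > mode: the posterior has a right tail.

0.033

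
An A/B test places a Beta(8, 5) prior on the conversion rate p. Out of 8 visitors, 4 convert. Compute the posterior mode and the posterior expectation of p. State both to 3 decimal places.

Posterior: Beta(8+4, 5+4) = Beta(12, 9).
Mode = (12−1)/(12+9−2) = 11/19 = 0.579.
Mean = 12/(12+9) = 12/21 = 0.571.
The mean is pulled below the mode by the posterior's left skew.

MAP = 0.579, posterior mean = 0.571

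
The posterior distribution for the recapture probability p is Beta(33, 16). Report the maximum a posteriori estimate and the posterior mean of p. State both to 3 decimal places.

MAP = 0.681; posterior mean = 0.673

Mode = (33−1)/(33+16−2) = 32/47 = 0.681.
Mean = 33/(33+16) = 33/49 = 0.673.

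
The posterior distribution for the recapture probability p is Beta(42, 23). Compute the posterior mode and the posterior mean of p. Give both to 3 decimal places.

Mode = (42−1)/(42+23−2) = 41/63 = 0.651.
Mean = 42/(42+23) = 42/65 = 0.646.

MAP: 0.651. Posterior mean: 0.646.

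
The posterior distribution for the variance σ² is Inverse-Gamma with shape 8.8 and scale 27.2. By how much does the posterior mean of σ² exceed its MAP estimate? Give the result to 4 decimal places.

0.7117

Mode = β/(α+1) = 27.2/9.8 = 2.7755.
Mean = β/(α−1) = 27.2/7.8 = 3.4872.
Difference = 3.4872 − 2.7755 = 0.7117.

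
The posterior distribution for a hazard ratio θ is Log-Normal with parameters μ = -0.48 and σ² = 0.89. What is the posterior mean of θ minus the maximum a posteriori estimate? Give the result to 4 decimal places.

0.7115

Mode = exp(μ − σ²) = exp(-1.37) = 0.2541.
Mean = exp(μ + σ²/2) = exp(-0.035) = 0.9656.
Difference = 0.9656 − 0.2541 = 0.7115.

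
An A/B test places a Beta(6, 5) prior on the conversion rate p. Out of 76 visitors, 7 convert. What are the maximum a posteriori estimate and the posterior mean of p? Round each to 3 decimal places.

maximum a posteriori estimate = 0.141, posterior mean = 0.149

Posterior: Beta(6+7, 5+69) = Beta(13, 74).
Mode = (13−1)/(13+74−2) = 12/85 = 0.141.
Mean = 13/(13+74) = 13/87 = 0.149.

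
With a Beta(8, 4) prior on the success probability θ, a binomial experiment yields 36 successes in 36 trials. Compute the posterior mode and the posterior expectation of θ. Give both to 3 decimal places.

Posterior: Beta(8+36, 4+0) = Beta(44, 4).
Mode = (44−1)/(44+4−2) = 43/46 = 0.935.
Mean = 44/(44+4) = 44/48 = 0.917.

MAP: 0.935. Posterior mean: 0.917.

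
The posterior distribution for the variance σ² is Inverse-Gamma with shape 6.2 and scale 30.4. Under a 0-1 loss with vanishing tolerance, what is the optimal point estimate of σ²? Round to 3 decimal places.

Mode = β/(α+1) = 30.4/7.2 = 4.222.
Mean = β/(α−1) = 30.4/5.2 = 5.846.
This is the posterior mode — the MAP estimate.

4.222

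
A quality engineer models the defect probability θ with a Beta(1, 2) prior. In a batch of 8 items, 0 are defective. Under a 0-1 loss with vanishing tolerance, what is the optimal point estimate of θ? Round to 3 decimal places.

0.000

Posterior: Beta(1+0, 2+8) = Beta(1, 10).
Since α = 1 ≤ 1 and β > 1, the Beta density is monotone decreasing on [0,1]; the mode is at 0.
Mean = 1/(1+10) = 0.091.
This is the posterior mode — the MAP estimate.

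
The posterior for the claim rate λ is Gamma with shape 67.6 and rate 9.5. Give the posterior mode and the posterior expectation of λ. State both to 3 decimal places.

MAP = 7.011, posterior mean = 7.116

Mode = (α−1)/β = 66.6/9.5 = 7.011.
Mean = α/β = 67.6/9.5 = 7.116.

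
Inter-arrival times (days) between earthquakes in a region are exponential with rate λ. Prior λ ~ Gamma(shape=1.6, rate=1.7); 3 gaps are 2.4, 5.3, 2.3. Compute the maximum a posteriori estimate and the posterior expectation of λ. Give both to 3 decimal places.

Σ times = 10.0. Posterior: Gamma(shape = 1.6+3 = 4.6, rate = 1.7+10.0 = 11.7).
Mode = (α−1)/β = 3.6/11.7 = 0.308.
Mean = α/β = 4.6/11.7 = 0.393.

MAP = 0.308; posterior mean = 0.393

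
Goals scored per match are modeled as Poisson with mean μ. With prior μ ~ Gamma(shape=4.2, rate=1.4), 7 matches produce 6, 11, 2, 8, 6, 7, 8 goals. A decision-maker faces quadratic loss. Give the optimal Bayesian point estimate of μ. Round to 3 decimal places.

6.214

Σ counts = 48. Posterior: Gamma(shape = 4.2+48 = 52.2, rate = 1.4+7 = 8.4).
Mode = (α−1)/β = 51.2/8.4 = 6.095.
Mean = α/β = 52.2/8.4 = 6.214.
Quadratic loss ⇒ the optimal estimator is the posterior mean.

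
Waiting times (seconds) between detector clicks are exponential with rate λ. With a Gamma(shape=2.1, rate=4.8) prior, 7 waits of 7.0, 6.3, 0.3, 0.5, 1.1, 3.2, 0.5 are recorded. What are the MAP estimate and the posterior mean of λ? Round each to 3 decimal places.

Σ times = 18.9. Posterior: Gamma(shape = 2.1+7 = 9.1, rate = 4.8+18.9 = 23.7).
Mode = (α−1)/β = 8.1/23.7 = 0.342.
Mean = α/β = 9.1/23.7 = 0.384.

MAP = 0.342, posterior mean = 0.384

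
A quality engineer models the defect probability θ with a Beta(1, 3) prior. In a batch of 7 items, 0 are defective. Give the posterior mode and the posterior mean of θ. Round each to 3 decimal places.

MAP: 0.000. Posterior mean: 0.091.

Posterior: Beta(1+0, 3+7) = Beta(1, 10).
Since α = 1 ≤ 1 and β > 1, the Beta density is monotone decreasing on [0,1]; the mode is at 0.
Mean = 1/(1+10) = 0.091.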